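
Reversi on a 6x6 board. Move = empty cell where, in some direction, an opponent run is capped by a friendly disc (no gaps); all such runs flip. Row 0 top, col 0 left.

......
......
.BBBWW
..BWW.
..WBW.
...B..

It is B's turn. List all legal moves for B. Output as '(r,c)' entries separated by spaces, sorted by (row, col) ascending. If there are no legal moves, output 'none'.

Answer: (3,1) (3,5) (4,1) (4,5) (5,2) (5,5)

Derivation:
(1,3): no bracket -> illegal
(1,4): no bracket -> illegal
(1,5): no bracket -> illegal
(3,1): flips 1 -> legal
(3,5): flips 3 -> legal
(4,1): flips 1 -> legal
(4,5): flips 2 -> legal
(5,1): no bracket -> illegal
(5,2): flips 1 -> legal
(5,4): no bracket -> illegal
(5,5): flips 2 -> legal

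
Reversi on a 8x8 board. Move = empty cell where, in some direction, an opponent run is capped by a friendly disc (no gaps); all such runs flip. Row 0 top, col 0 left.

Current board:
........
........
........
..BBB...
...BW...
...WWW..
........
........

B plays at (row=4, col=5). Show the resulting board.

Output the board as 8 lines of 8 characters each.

Place B at (4,5); scan 8 dirs for brackets.
Dir NW: first cell 'B' (not opp) -> no flip
Dir N: first cell '.' (not opp) -> no flip
Dir NE: first cell '.' (not opp) -> no flip
Dir W: opp run (4,4) capped by B -> flip
Dir E: first cell '.' (not opp) -> no flip
Dir SW: opp run (5,4), next='.' -> no flip
Dir S: opp run (5,5), next='.' -> no flip
Dir SE: first cell '.' (not opp) -> no flip
All flips: (4,4)

Answer: ........
........
........
..BBB...
...BBB..
...WWW..
........
........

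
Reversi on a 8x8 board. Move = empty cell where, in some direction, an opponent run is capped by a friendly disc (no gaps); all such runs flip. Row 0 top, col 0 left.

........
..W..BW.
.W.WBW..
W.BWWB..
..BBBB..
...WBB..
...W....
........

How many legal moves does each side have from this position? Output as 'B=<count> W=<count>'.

Answer: B=13 W=13

Derivation:
-- B to move --
(0,1): flips 3 -> legal
(0,2): no bracket -> illegal
(0,3): no bracket -> illegal
(0,5): no bracket -> illegal
(0,6): no bracket -> illegal
(0,7): flips 3 -> legal
(1,0): flips 1 -> legal
(1,1): no bracket -> illegal
(1,3): flips 2 -> legal
(1,4): flips 1 -> legal
(1,7): flips 1 -> legal
(2,0): no bracket -> illegal
(2,2): flips 2 -> legal
(2,6): flips 1 -> legal
(2,7): no bracket -> illegal
(3,1): no bracket -> illegal
(3,6): no bracket -> illegal
(4,0): no bracket -> illegal
(4,1): no bracket -> illegal
(5,2): flips 1 -> legal
(6,2): flips 1 -> legal
(6,4): flips 1 -> legal
(7,2): flips 1 -> legal
(7,3): flips 2 -> legal
(7,4): no bracket -> illegal
B mobility = 13
-- W to move --
(0,4): no bracket -> illegal
(0,5): flips 1 -> legal
(0,6): flips 2 -> legal
(1,3): no bracket -> illegal
(1,4): flips 2 -> legal
(2,2): no bracket -> illegal
(2,6): flips 2 -> legal
(3,1): flips 2 -> legal
(3,6): flips 3 -> legal
(4,1): flips 1 -> legal
(4,6): no bracket -> illegal
(5,1): flips 1 -> legal
(5,2): flips 1 -> legal
(5,6): flips 3 -> legal
(6,4): flips 2 -> legal
(6,5): flips 6 -> legal
(6,6): flips 2 -> legal
W mobility = 13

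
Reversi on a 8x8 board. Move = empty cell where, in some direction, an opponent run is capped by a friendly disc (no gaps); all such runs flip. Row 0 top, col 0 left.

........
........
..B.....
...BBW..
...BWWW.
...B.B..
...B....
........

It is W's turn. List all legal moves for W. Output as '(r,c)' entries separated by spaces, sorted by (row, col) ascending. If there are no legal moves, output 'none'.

Answer: (1,1) (2,3) (2,4) (3,2) (4,2) (6,2) (6,4) (6,5) (6,6)

Derivation:
(1,1): flips 2 -> legal
(1,2): no bracket -> illegal
(1,3): no bracket -> illegal
(2,1): no bracket -> illegal
(2,3): flips 1 -> legal
(2,4): flips 1 -> legal
(2,5): no bracket -> illegal
(3,1): no bracket -> illegal
(3,2): flips 2 -> legal
(4,2): flips 1 -> legal
(5,2): no bracket -> illegal
(5,4): no bracket -> illegal
(5,6): no bracket -> illegal
(6,2): flips 1 -> legal
(6,4): flips 1 -> legal
(6,5): flips 1 -> legal
(6,6): flips 1 -> legal
(7,2): no bracket -> illegal
(7,3): no bracket -> illegal
(7,4): no bracket -> illegal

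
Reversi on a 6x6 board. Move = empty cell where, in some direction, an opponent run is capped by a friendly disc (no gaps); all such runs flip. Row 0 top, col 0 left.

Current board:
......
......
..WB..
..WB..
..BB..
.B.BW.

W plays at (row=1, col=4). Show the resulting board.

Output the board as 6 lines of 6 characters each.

Answer: ......
....W.
..WW..
..WB..
..BB..
.B.BW.

Derivation:
Place W at (1,4); scan 8 dirs for brackets.
Dir NW: first cell '.' (not opp) -> no flip
Dir N: first cell '.' (not opp) -> no flip
Dir NE: first cell '.' (not opp) -> no flip
Dir W: first cell '.' (not opp) -> no flip
Dir E: first cell '.' (not opp) -> no flip
Dir SW: opp run (2,3) capped by W -> flip
Dir S: first cell '.' (not opp) -> no flip
Dir SE: first cell '.' (not opp) -> no flip
All flips: (2,3)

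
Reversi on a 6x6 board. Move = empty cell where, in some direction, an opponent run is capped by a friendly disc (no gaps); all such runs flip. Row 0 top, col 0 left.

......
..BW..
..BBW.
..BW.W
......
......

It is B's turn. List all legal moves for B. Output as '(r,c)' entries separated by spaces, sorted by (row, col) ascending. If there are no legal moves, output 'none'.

Answer: (0,3) (0,4) (1,4) (2,5) (3,4) (4,3) (4,4)

Derivation:
(0,2): no bracket -> illegal
(0,3): flips 1 -> legal
(0,4): flips 1 -> legal
(1,4): flips 1 -> legal
(1,5): no bracket -> illegal
(2,5): flips 1 -> legal
(3,4): flips 1 -> legal
(4,2): no bracket -> illegal
(4,3): flips 1 -> legal
(4,4): flips 1 -> legal
(4,5): no bracket -> illegal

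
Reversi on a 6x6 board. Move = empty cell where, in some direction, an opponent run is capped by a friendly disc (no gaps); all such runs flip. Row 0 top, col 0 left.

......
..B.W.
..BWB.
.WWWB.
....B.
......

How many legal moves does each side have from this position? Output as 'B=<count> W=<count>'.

-- B to move --
(0,3): no bracket -> illegal
(0,4): flips 1 -> legal
(0,5): no bracket -> illegal
(1,3): no bracket -> illegal
(1,5): no bracket -> illegal
(2,0): no bracket -> illegal
(2,1): no bracket -> illegal
(2,5): no bracket -> illegal
(3,0): flips 3 -> legal
(4,0): flips 1 -> legal
(4,1): no bracket -> illegal
(4,2): flips 2 -> legal
(4,3): no bracket -> illegal
B mobility = 4
-- W to move --
(0,1): flips 1 -> legal
(0,2): flips 2 -> legal
(0,3): no bracket -> illegal
(1,1): flips 1 -> legal
(1,3): flips 1 -> legal
(1,5): flips 1 -> legal
(2,1): flips 1 -> legal
(2,5): flips 1 -> legal
(3,5): flips 1 -> legal
(4,3): no bracket -> illegal
(4,5): flips 1 -> legal
(5,3): no bracket -> illegal
(5,4): flips 3 -> legal
(5,5): flips 1 -> legal
W mobility = 11

Answer: B=4 W=11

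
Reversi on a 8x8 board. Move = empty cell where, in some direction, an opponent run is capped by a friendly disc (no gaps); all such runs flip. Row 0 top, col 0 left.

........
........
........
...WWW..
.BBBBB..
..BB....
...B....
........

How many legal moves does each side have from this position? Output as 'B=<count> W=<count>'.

-- B to move --
(2,2): flips 1 -> legal
(2,3): flips 2 -> legal
(2,4): flips 2 -> legal
(2,5): flips 2 -> legal
(2,6): flips 1 -> legal
(3,2): no bracket -> illegal
(3,6): no bracket -> illegal
(4,6): no bracket -> illegal
B mobility = 5
-- W to move --
(3,0): no bracket -> illegal
(3,1): no bracket -> illegal
(3,2): no bracket -> illegal
(3,6): no bracket -> illegal
(4,0): no bracket -> illegal
(4,6): no bracket -> illegal
(5,0): no bracket -> illegal
(5,1): flips 1 -> legal
(5,4): flips 1 -> legal
(5,5): flips 2 -> legal
(5,6): flips 1 -> legal
(6,1): flips 2 -> legal
(6,2): flips 2 -> legal
(6,4): no bracket -> illegal
(7,2): no bracket -> illegal
(7,3): flips 3 -> legal
(7,4): no bracket -> illegal
W mobility = 7

Answer: B=5 W=7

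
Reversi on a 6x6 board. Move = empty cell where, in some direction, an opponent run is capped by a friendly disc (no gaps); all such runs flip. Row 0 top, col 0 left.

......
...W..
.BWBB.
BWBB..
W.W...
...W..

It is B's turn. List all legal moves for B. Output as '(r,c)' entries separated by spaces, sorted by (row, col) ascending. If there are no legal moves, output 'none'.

(0,2): flips 1 -> legal
(0,3): flips 1 -> legal
(0,4): no bracket -> illegal
(1,1): flips 1 -> legal
(1,2): flips 1 -> legal
(1,4): no bracket -> illegal
(2,0): no bracket -> illegal
(4,1): flips 1 -> legal
(4,3): no bracket -> illegal
(4,4): no bracket -> illegal
(5,0): flips 1 -> legal
(5,1): flips 1 -> legal
(5,2): flips 1 -> legal
(5,4): no bracket -> illegal

Answer: (0,2) (0,3) (1,1) (1,2) (4,1) (5,0) (5,1) (5,2)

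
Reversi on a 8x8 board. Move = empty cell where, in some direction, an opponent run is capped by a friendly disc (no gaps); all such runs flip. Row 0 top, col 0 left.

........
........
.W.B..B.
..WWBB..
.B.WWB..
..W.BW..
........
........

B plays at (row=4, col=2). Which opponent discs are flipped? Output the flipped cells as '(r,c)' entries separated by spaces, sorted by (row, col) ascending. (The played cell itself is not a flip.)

Dir NW: first cell '.' (not opp) -> no flip
Dir N: opp run (3,2), next='.' -> no flip
Dir NE: opp run (3,3), next='.' -> no flip
Dir W: first cell 'B' (not opp) -> no flip
Dir E: opp run (4,3) (4,4) capped by B -> flip
Dir SW: first cell '.' (not opp) -> no flip
Dir S: opp run (5,2), next='.' -> no flip
Dir SE: first cell '.' (not opp) -> no flip

Answer: (4,3) (4,4)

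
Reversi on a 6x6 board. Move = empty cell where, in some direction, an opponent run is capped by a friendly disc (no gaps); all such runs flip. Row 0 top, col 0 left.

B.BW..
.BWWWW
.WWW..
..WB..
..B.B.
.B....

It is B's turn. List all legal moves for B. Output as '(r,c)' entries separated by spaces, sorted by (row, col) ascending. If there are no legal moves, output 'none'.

(0,1): no bracket -> illegal
(0,4): flips 1 -> legal
(0,5): no bracket -> illegal
(1,0): no bracket -> illegal
(2,0): no bracket -> illegal
(2,4): flips 1 -> legal
(2,5): no bracket -> illegal
(3,0): no bracket -> illegal
(3,1): flips 2 -> legal
(3,4): no bracket -> illegal
(4,1): no bracket -> illegal
(4,3): no bracket -> illegal

Answer: (0,4) (2,4) (3,1)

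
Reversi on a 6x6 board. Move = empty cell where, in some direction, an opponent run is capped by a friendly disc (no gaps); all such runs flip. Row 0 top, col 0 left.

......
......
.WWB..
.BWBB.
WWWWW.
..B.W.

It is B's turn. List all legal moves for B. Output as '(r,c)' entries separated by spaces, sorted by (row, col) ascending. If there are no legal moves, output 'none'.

(1,0): no bracket -> illegal
(1,1): flips 2 -> legal
(1,2): flips 3 -> legal
(1,3): flips 1 -> legal
(2,0): flips 2 -> legal
(3,0): flips 1 -> legal
(3,5): no bracket -> illegal
(4,5): no bracket -> illegal
(5,0): flips 2 -> legal
(5,1): flips 2 -> legal
(5,3): flips 2 -> legal
(5,5): flips 1 -> legal

Answer: (1,1) (1,2) (1,3) (2,0) (3,0) (5,0) (5,1) (5,3) (5,5)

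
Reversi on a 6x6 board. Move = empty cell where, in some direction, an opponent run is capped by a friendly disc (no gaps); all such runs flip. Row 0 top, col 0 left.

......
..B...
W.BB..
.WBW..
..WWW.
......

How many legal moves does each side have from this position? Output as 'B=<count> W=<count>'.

Answer: B=7 W=4

Derivation:
-- B to move --
(1,0): no bracket -> illegal
(1,1): no bracket -> illegal
(2,1): no bracket -> illegal
(2,4): no bracket -> illegal
(3,0): flips 1 -> legal
(3,4): flips 1 -> legal
(3,5): no bracket -> illegal
(4,0): flips 1 -> legal
(4,1): no bracket -> illegal
(4,5): no bracket -> illegal
(5,1): no bracket -> illegal
(5,2): flips 1 -> legal
(5,3): flips 2 -> legal
(5,4): flips 1 -> legal
(5,5): flips 2 -> legal
B mobility = 7
-- W to move --
(0,1): no bracket -> illegal
(0,2): flips 3 -> legal
(0,3): no bracket -> illegal
(1,1): flips 1 -> legal
(1,3): flips 2 -> legal
(1,4): no bracket -> illegal
(2,1): flips 1 -> legal
(2,4): no bracket -> illegal
(3,4): no bracket -> illegal
(4,1): no bracket -> illegal
W mobility = 4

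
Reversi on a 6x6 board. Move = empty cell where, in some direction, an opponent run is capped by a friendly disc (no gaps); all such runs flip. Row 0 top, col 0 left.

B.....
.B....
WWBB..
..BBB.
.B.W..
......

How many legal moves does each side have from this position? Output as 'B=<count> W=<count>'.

-- B to move --
(1,0): flips 1 -> legal
(1,2): no bracket -> illegal
(3,0): no bracket -> illegal
(3,1): flips 1 -> legal
(4,2): no bracket -> illegal
(4,4): no bracket -> illegal
(5,2): flips 1 -> legal
(5,3): flips 1 -> legal
(5,4): flips 1 -> legal
B mobility = 5
-- W to move --
(0,1): flips 1 -> legal
(0,2): flips 1 -> legal
(1,0): no bracket -> illegal
(1,2): no bracket -> illegal
(1,3): flips 2 -> legal
(1,4): no bracket -> illegal
(2,4): flips 2 -> legal
(2,5): flips 1 -> legal
(3,0): no bracket -> illegal
(3,1): no bracket -> illegal
(3,5): no bracket -> illegal
(4,0): no bracket -> illegal
(4,2): no bracket -> illegal
(4,4): no bracket -> illegal
(4,5): no bracket -> illegal
(5,0): no bracket -> illegal
(5,1): no bracket -> illegal
(5,2): no bracket -> illegal
W mobility = 5

Answer: B=5 W=5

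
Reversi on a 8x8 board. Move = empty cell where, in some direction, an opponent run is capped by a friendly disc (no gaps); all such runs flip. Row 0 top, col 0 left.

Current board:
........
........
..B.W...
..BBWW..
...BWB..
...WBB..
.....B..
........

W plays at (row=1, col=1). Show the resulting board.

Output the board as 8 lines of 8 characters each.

Place W at (1,1); scan 8 dirs for brackets.
Dir NW: first cell '.' (not opp) -> no flip
Dir N: first cell '.' (not opp) -> no flip
Dir NE: first cell '.' (not opp) -> no flip
Dir W: first cell '.' (not opp) -> no flip
Dir E: first cell '.' (not opp) -> no flip
Dir SW: first cell '.' (not opp) -> no flip
Dir S: first cell '.' (not opp) -> no flip
Dir SE: opp run (2,2) (3,3) capped by W -> flip
All flips: (2,2) (3,3)

Answer: ........
.W......
..W.W...
..BWWW..
...BWB..
...WBB..
.....B..
........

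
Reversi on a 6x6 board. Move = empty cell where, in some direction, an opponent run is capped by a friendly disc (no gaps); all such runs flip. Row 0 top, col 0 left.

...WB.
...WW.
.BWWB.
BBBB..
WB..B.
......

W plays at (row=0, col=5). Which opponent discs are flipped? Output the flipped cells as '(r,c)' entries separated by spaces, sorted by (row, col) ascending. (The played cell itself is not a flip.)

Answer: (0,4)

Derivation:
Dir NW: edge -> no flip
Dir N: edge -> no flip
Dir NE: edge -> no flip
Dir W: opp run (0,4) capped by W -> flip
Dir E: edge -> no flip
Dir SW: first cell 'W' (not opp) -> no flip
Dir S: first cell '.' (not opp) -> no flip
Dir SE: edge -> no flip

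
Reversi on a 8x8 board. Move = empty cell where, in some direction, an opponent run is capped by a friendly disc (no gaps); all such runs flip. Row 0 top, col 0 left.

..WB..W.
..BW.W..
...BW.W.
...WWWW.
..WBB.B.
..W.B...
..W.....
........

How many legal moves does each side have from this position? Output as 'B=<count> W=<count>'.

-- B to move --
(0,1): flips 1 -> legal
(0,4): no bracket -> illegal
(0,5): no bracket -> illegal
(0,7): no bracket -> illegal
(1,1): no bracket -> illegal
(1,4): flips 3 -> legal
(1,6): flips 2 -> legal
(1,7): flips 2 -> legal
(2,2): flips 1 -> legal
(2,5): flips 2 -> legal
(2,7): no bracket -> illegal
(3,1): no bracket -> illegal
(3,2): no bracket -> illegal
(3,7): no bracket -> illegal
(4,1): flips 1 -> legal
(4,5): flips 1 -> legal
(4,7): no bracket -> illegal
(5,1): no bracket -> illegal
(5,3): no bracket -> illegal
(6,1): flips 1 -> legal
(6,3): no bracket -> illegal
(7,1): no bracket -> illegal
(7,2): no bracket -> illegal
(7,3): no bracket -> illegal
B mobility = 9
-- W to move --
(0,1): flips 2 -> legal
(0,4): flips 1 -> legal
(1,1): flips 1 -> legal
(1,4): no bracket -> illegal
(2,1): no bracket -> illegal
(2,2): flips 2 -> legal
(3,2): no bracket -> illegal
(3,7): no bracket -> illegal
(4,5): flips 2 -> legal
(4,7): no bracket -> illegal
(5,3): flips 2 -> legal
(5,5): flips 1 -> legal
(5,6): flips 1 -> legal
(5,7): flips 1 -> legal
(6,3): no bracket -> illegal
(6,4): flips 2 -> legal
(6,5): no bracket -> illegal
W mobility = 10

Answer: B=9 W=10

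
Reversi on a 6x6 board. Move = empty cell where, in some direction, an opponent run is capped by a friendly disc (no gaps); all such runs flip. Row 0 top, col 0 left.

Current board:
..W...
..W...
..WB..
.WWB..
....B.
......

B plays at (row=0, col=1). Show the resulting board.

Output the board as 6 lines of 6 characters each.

Answer: .BW...
..B...
..WB..
.WWB..
....B.
......

Derivation:
Place B at (0,1); scan 8 dirs for brackets.
Dir NW: edge -> no flip
Dir N: edge -> no flip
Dir NE: edge -> no flip
Dir W: first cell '.' (not opp) -> no flip
Dir E: opp run (0,2), next='.' -> no flip
Dir SW: first cell '.' (not opp) -> no flip
Dir S: first cell '.' (not opp) -> no flip
Dir SE: opp run (1,2) capped by B -> flip
All flips: (1,2)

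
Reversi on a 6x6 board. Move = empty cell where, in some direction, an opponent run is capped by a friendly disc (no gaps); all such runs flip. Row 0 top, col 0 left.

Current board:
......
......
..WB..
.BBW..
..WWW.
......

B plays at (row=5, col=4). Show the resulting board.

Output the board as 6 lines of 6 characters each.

Place B at (5,4); scan 8 dirs for brackets.
Dir NW: opp run (4,3) capped by B -> flip
Dir N: opp run (4,4), next='.' -> no flip
Dir NE: first cell '.' (not opp) -> no flip
Dir W: first cell '.' (not opp) -> no flip
Dir E: first cell '.' (not opp) -> no flip
Dir SW: edge -> no flip
Dir S: edge -> no flip
Dir SE: edge -> no flip
All flips: (4,3)

Answer: ......
......
..WB..
.BBW..
..WBW.
....B.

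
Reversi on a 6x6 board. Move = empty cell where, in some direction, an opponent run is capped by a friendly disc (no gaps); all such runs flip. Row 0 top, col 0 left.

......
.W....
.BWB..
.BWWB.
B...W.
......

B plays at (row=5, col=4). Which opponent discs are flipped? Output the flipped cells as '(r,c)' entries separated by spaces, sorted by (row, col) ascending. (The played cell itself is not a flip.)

Answer: (4,4)

Derivation:
Dir NW: first cell '.' (not opp) -> no flip
Dir N: opp run (4,4) capped by B -> flip
Dir NE: first cell '.' (not opp) -> no flip
Dir W: first cell '.' (not opp) -> no flip
Dir E: first cell '.' (not opp) -> no flip
Dir SW: edge -> no flip
Dir S: edge -> no flip
Dir SE: edge -> no flip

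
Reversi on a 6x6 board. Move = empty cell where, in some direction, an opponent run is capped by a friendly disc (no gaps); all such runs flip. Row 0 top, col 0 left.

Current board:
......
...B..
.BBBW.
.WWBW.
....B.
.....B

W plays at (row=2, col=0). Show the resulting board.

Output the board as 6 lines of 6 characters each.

Answer: ......
...B..
WWWWW.
.WWBW.
....B.
.....B

Derivation:
Place W at (2,0); scan 8 dirs for brackets.
Dir NW: edge -> no flip
Dir N: first cell '.' (not opp) -> no flip
Dir NE: first cell '.' (not opp) -> no flip
Dir W: edge -> no flip
Dir E: opp run (2,1) (2,2) (2,3) capped by W -> flip
Dir SW: edge -> no flip
Dir S: first cell '.' (not opp) -> no flip
Dir SE: first cell 'W' (not opp) -> no flip
All flips: (2,1) (2,2) (2,3)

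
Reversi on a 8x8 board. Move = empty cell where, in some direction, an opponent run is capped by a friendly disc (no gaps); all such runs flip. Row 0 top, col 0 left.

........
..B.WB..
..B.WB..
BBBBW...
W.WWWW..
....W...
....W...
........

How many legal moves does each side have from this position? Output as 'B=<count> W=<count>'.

-- B to move --
(0,3): flips 1 -> legal
(0,4): no bracket -> illegal
(0,5): no bracket -> illegal
(1,3): flips 1 -> legal
(2,3): flips 1 -> legal
(3,5): flips 1 -> legal
(3,6): no bracket -> illegal
(4,1): no bracket -> illegal
(4,6): no bracket -> illegal
(5,0): flips 1 -> legal
(5,1): flips 1 -> legal
(5,2): flips 3 -> legal
(5,3): flips 2 -> legal
(5,5): flips 1 -> legal
(5,6): no bracket -> illegal
(6,3): no bracket -> illegal
(6,5): flips 2 -> legal
(7,3): no bracket -> illegal
(7,4): no bracket -> illegal
(7,5): no bracket -> illegal
B mobility = 10
-- W to move --
(0,1): no bracket -> illegal
(0,2): flips 3 -> legal
(0,3): no bracket -> illegal
(0,4): no bracket -> illegal
(0,5): no bracket -> illegal
(0,6): flips 1 -> legal
(1,1): flips 2 -> legal
(1,3): flips 2 -> legal
(1,6): flips 2 -> legal
(2,0): flips 2 -> legal
(2,1): flips 1 -> legal
(2,3): flips 1 -> legal
(2,6): flips 1 -> legal
(3,5): no bracket -> illegal
(3,6): flips 1 -> legal
(4,1): no bracket -> illegal
W mobility = 10

Answer: B=10 W=10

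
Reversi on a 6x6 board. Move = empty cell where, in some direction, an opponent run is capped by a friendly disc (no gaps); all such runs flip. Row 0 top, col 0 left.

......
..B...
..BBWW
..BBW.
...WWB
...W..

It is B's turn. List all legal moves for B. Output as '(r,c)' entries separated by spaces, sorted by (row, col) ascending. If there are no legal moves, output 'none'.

Answer: (1,5) (3,5) (4,2) (5,4) (5,5)

Derivation:
(1,3): no bracket -> illegal
(1,4): no bracket -> illegal
(1,5): flips 1 -> legal
(3,5): flips 1 -> legal
(4,2): flips 2 -> legal
(5,2): no bracket -> illegal
(5,4): flips 1 -> legal
(5,5): flips 1 -> legal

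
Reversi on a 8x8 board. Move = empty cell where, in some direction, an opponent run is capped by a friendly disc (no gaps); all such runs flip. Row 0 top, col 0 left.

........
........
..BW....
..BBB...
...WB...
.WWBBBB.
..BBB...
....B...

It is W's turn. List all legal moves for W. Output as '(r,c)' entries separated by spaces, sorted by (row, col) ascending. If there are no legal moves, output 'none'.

Answer: (2,1) (2,5) (4,1) (4,5) (5,7) (6,5) (7,2) (7,3)

Derivation:
(1,1): no bracket -> illegal
(1,2): no bracket -> illegal
(1,3): no bracket -> illegal
(2,1): flips 2 -> legal
(2,4): no bracket -> illegal
(2,5): flips 1 -> legal
(3,1): no bracket -> illegal
(3,5): no bracket -> illegal
(4,1): flips 1 -> legal
(4,2): no bracket -> illegal
(4,5): flips 2 -> legal
(4,6): no bracket -> illegal
(4,7): no bracket -> illegal
(5,7): flips 4 -> legal
(6,1): no bracket -> illegal
(6,5): flips 1 -> legal
(6,6): no bracket -> illegal
(6,7): no bracket -> illegal
(7,1): no bracket -> illegal
(7,2): flips 1 -> legal
(7,3): flips 3 -> legal
(7,5): no bracket -> illegal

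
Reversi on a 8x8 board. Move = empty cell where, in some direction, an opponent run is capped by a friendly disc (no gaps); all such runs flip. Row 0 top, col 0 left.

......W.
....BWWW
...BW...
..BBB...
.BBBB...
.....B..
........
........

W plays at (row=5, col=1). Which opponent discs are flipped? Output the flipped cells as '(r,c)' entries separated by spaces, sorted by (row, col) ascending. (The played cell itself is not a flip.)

Dir NW: first cell '.' (not opp) -> no flip
Dir N: opp run (4,1), next='.' -> no flip
Dir NE: opp run (4,2) (3,3) capped by W -> flip
Dir W: first cell '.' (not opp) -> no flip
Dir E: first cell '.' (not opp) -> no flip
Dir SW: first cell '.' (not opp) -> no flip
Dir S: first cell '.' (not opp) -> no flip
Dir SE: first cell '.' (not opp) -> no flip

Answer: (3,3) (4,2)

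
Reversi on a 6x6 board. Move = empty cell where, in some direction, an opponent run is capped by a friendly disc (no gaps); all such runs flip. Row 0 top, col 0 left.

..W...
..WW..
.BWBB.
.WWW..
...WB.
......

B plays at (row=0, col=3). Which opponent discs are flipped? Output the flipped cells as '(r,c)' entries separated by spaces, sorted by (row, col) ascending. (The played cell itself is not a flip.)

Dir NW: edge -> no flip
Dir N: edge -> no flip
Dir NE: edge -> no flip
Dir W: opp run (0,2), next='.' -> no flip
Dir E: first cell '.' (not opp) -> no flip
Dir SW: opp run (1,2) capped by B -> flip
Dir S: opp run (1,3) capped by B -> flip
Dir SE: first cell '.' (not opp) -> no flip

Answer: (1,2) (1,3)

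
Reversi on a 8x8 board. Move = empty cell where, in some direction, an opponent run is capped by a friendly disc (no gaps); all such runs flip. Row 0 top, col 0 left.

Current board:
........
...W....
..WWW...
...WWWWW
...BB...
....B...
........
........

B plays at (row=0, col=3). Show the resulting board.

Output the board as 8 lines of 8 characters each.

Place B at (0,3); scan 8 dirs for brackets.
Dir NW: edge -> no flip
Dir N: edge -> no flip
Dir NE: edge -> no flip
Dir W: first cell '.' (not opp) -> no flip
Dir E: first cell '.' (not opp) -> no flip
Dir SW: first cell '.' (not opp) -> no flip
Dir S: opp run (1,3) (2,3) (3,3) capped by B -> flip
Dir SE: first cell '.' (not opp) -> no flip
All flips: (1,3) (2,3) (3,3)

Answer: ...B....
...B....
..WBW...
...BWWWW
...BB...
....B...
........
........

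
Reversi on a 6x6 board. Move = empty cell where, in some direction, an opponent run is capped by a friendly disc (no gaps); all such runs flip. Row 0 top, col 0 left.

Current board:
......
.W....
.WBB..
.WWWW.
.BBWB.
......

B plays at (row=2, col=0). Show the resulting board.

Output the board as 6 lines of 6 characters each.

Place B at (2,0); scan 8 dirs for brackets.
Dir NW: edge -> no flip
Dir N: first cell '.' (not opp) -> no flip
Dir NE: opp run (1,1), next='.' -> no flip
Dir W: edge -> no flip
Dir E: opp run (2,1) capped by B -> flip
Dir SW: edge -> no flip
Dir S: first cell '.' (not opp) -> no flip
Dir SE: opp run (3,1) capped by B -> flip
All flips: (2,1) (3,1)

Answer: ......
.W....
BBBB..
.BWWW.
.BBWB.
......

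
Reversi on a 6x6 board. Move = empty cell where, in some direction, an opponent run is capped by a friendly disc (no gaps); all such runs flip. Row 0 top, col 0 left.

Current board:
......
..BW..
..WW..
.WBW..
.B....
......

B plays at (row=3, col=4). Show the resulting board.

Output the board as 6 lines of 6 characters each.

Answer: ......
..BW..
..WB..
.WBBB.
.B....
......

Derivation:
Place B at (3,4); scan 8 dirs for brackets.
Dir NW: opp run (2,3) capped by B -> flip
Dir N: first cell '.' (not opp) -> no flip
Dir NE: first cell '.' (not opp) -> no flip
Dir W: opp run (3,3) capped by B -> flip
Dir E: first cell '.' (not opp) -> no flip
Dir SW: first cell '.' (not opp) -> no flip
Dir S: first cell '.' (not opp) -> no flip
Dir SE: first cell '.' (not opp) -> no flip
All flips: (2,3) (3,3)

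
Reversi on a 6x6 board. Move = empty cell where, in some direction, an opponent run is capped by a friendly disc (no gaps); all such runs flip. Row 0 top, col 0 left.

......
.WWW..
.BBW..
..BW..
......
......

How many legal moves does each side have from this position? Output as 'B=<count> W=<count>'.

-- B to move --
(0,0): flips 1 -> legal
(0,1): flips 1 -> legal
(0,2): flips 1 -> legal
(0,3): flips 1 -> legal
(0,4): flips 1 -> legal
(1,0): no bracket -> illegal
(1,4): flips 1 -> legal
(2,0): no bracket -> illegal
(2,4): flips 1 -> legal
(3,4): flips 1 -> legal
(4,2): no bracket -> illegal
(4,3): no bracket -> illegal
(4,4): flips 1 -> legal
B mobility = 9
-- W to move --
(1,0): no bracket -> illegal
(2,0): flips 2 -> legal
(3,0): flips 1 -> legal
(3,1): flips 3 -> legal
(4,1): flips 1 -> legal
(4,2): flips 2 -> legal
(4,3): no bracket -> illegal
W mobility = 5

Answer: B=9 W=5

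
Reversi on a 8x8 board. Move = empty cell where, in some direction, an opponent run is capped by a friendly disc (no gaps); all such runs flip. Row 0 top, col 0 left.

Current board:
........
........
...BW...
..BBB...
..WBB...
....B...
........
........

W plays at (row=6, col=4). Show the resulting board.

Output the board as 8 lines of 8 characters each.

Place W at (6,4); scan 8 dirs for brackets.
Dir NW: first cell '.' (not opp) -> no flip
Dir N: opp run (5,4) (4,4) (3,4) capped by W -> flip
Dir NE: first cell '.' (not opp) -> no flip
Dir W: first cell '.' (not opp) -> no flip
Dir E: first cell '.' (not opp) -> no flip
Dir SW: first cell '.' (not opp) -> no flip
Dir S: first cell '.' (not opp) -> no flip
Dir SE: first cell '.' (not opp) -> no flip
All flips: (3,4) (4,4) (5,4)

Answer: ........
........
...BW...
..BBW...
..WBW...
....W...
....W...
........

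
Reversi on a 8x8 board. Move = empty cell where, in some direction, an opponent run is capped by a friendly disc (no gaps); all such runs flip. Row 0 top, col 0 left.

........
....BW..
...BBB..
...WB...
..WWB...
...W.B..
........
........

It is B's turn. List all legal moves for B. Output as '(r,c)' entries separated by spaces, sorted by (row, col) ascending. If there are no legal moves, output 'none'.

Answer: (0,5) (0,6) (1,6) (2,2) (3,2) (4,1) (5,1) (5,2) (6,2) (6,3)

Derivation:
(0,4): no bracket -> illegal
(0,5): flips 1 -> legal
(0,6): flips 1 -> legal
(1,6): flips 1 -> legal
(2,2): flips 1 -> legal
(2,6): no bracket -> illegal
(3,1): no bracket -> illegal
(3,2): flips 1 -> legal
(4,1): flips 2 -> legal
(5,1): flips 2 -> legal
(5,2): flips 1 -> legal
(5,4): no bracket -> illegal
(6,2): flips 1 -> legal
(6,3): flips 3 -> legal
(6,4): no bracket -> illegal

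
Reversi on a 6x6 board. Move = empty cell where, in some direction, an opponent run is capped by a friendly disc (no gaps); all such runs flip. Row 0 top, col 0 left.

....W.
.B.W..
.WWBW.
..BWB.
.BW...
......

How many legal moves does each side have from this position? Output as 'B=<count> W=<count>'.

Answer: B=10 W=7

Derivation:
-- B to move --
(0,2): no bracket -> illegal
(0,3): flips 1 -> legal
(0,5): no bracket -> illegal
(1,0): flips 1 -> legal
(1,2): flips 1 -> legal
(1,4): flips 1 -> legal
(1,5): no bracket -> illegal
(2,0): flips 2 -> legal
(2,5): flips 1 -> legal
(3,0): no bracket -> illegal
(3,1): flips 1 -> legal
(3,5): no bracket -> illegal
(4,3): flips 2 -> legal
(4,4): flips 2 -> legal
(5,1): no bracket -> illegal
(5,2): flips 1 -> legal
(5,3): no bracket -> illegal
B mobility = 10
-- W to move --
(0,0): flips 1 -> legal
(0,1): flips 1 -> legal
(0,2): no bracket -> illegal
(1,0): no bracket -> illegal
(1,2): no bracket -> illegal
(1,4): no bracket -> illegal
(2,0): no bracket -> illegal
(2,5): no bracket -> illegal
(3,0): no bracket -> illegal
(3,1): flips 1 -> legal
(3,5): flips 1 -> legal
(4,0): flips 1 -> legal
(4,3): flips 1 -> legal
(4,4): flips 1 -> legal
(4,5): no bracket -> illegal
(5,0): no bracket -> illegal
(5,1): no bracket -> illegal
(5,2): no bracket -> illegal
W mobility = 7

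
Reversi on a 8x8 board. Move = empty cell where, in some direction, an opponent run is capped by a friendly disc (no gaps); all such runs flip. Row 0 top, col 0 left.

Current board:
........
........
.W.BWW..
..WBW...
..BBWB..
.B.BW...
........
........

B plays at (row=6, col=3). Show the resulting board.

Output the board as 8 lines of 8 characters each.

Answer: ........
........
.W.BWW..
..WBW...
..BBWB..
.B.BB...
...B....
........

Derivation:
Place B at (6,3); scan 8 dirs for brackets.
Dir NW: first cell '.' (not opp) -> no flip
Dir N: first cell 'B' (not opp) -> no flip
Dir NE: opp run (5,4) capped by B -> flip
Dir W: first cell '.' (not opp) -> no flip
Dir E: first cell '.' (not opp) -> no flip
Dir SW: first cell '.' (not opp) -> no flip
Dir S: first cell '.' (not opp) -> no flip
Dir SE: first cell '.' (not opp) -> no flip
All flips: (5,4)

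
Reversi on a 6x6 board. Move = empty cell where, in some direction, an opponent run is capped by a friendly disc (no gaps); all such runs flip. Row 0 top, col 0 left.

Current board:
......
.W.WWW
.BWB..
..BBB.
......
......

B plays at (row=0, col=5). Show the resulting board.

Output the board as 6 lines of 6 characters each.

Place B at (0,5); scan 8 dirs for brackets.
Dir NW: edge -> no flip
Dir N: edge -> no flip
Dir NE: edge -> no flip
Dir W: first cell '.' (not opp) -> no flip
Dir E: edge -> no flip
Dir SW: opp run (1,4) capped by B -> flip
Dir S: opp run (1,5), next='.' -> no flip
Dir SE: edge -> no flip
All flips: (1,4)

Answer: .....B
.W.WBW
.BWB..
..BBB.
......
......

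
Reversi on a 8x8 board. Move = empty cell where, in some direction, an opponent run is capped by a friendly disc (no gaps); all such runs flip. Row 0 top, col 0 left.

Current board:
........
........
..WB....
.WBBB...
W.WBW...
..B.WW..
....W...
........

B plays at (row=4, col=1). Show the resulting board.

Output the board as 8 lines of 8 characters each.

Answer: ........
........
..WB....
.WBBB...
WBBBW...
..B.WW..
....W...
........

Derivation:
Place B at (4,1); scan 8 dirs for brackets.
Dir NW: first cell '.' (not opp) -> no flip
Dir N: opp run (3,1), next='.' -> no flip
Dir NE: first cell 'B' (not opp) -> no flip
Dir W: opp run (4,0), next=edge -> no flip
Dir E: opp run (4,2) capped by B -> flip
Dir SW: first cell '.' (not opp) -> no flip
Dir S: first cell '.' (not opp) -> no flip
Dir SE: first cell 'B' (not opp) -> no flip
All flips: (4,2)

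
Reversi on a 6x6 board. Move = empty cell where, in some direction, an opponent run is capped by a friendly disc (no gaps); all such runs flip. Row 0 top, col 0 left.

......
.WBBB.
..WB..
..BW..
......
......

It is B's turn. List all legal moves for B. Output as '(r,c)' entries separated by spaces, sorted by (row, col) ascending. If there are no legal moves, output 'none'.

(0,0): no bracket -> illegal
(0,1): no bracket -> illegal
(0,2): no bracket -> illegal
(1,0): flips 1 -> legal
(2,0): no bracket -> illegal
(2,1): flips 1 -> legal
(2,4): no bracket -> illegal
(3,1): flips 1 -> legal
(3,4): flips 1 -> legal
(4,2): no bracket -> illegal
(4,3): flips 1 -> legal
(4,4): no bracket -> illegal

Answer: (1,0) (2,1) (3,1) (3,4) (4,3)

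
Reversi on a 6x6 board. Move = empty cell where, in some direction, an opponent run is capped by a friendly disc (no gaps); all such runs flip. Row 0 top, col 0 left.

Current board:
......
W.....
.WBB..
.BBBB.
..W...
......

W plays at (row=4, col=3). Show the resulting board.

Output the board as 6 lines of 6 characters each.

Place W at (4,3); scan 8 dirs for brackets.
Dir NW: opp run (3,2) capped by W -> flip
Dir N: opp run (3,3) (2,3), next='.' -> no flip
Dir NE: opp run (3,4), next='.' -> no flip
Dir W: first cell 'W' (not opp) -> no flip
Dir E: first cell '.' (not opp) -> no flip
Dir SW: first cell '.' (not opp) -> no flip
Dir S: first cell '.' (not opp) -> no flip
Dir SE: first cell '.' (not opp) -> no flip
All flips: (3,2)

Answer: ......
W.....
.WBB..
.BWBB.
..WW..
......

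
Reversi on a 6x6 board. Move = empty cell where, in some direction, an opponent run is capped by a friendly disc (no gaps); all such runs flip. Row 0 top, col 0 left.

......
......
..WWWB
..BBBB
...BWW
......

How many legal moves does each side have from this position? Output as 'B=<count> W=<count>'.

Answer: B=9 W=4

Derivation:
-- B to move --
(1,1): flips 1 -> legal
(1,2): flips 2 -> legal
(1,3): flips 2 -> legal
(1,4): flips 2 -> legal
(1,5): flips 1 -> legal
(2,1): flips 3 -> legal
(3,1): no bracket -> illegal
(5,3): flips 1 -> legal
(5,4): flips 1 -> legal
(5,5): flips 2 -> legal
B mobility = 9
-- W to move --
(1,4): no bracket -> illegal
(1,5): flips 2 -> legal
(2,1): no bracket -> illegal
(3,1): no bracket -> illegal
(4,1): flips 1 -> legal
(4,2): flips 3 -> legal
(5,2): no bracket -> illegal
(5,3): flips 2 -> legal
(5,4): no bracket -> illegal
W mobility = 4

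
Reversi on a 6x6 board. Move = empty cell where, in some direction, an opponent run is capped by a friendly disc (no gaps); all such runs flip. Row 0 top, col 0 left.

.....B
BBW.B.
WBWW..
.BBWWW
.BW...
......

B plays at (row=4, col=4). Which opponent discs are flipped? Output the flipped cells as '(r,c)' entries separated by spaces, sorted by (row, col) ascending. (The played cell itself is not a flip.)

Answer: (2,2) (3,3)

Derivation:
Dir NW: opp run (3,3) (2,2) capped by B -> flip
Dir N: opp run (3,4), next='.' -> no flip
Dir NE: opp run (3,5), next=edge -> no flip
Dir W: first cell '.' (not opp) -> no flip
Dir E: first cell '.' (not opp) -> no flip
Dir SW: first cell '.' (not opp) -> no flip
Dir S: first cell '.' (not opp) -> no flip
Dir SE: first cell '.' (not opp) -> no flip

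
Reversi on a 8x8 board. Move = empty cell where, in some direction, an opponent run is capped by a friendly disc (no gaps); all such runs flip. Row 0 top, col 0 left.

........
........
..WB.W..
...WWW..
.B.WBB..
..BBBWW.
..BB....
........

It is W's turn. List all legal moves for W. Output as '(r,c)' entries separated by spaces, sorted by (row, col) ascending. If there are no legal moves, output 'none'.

(1,2): flips 1 -> legal
(1,3): flips 1 -> legal
(1,4): no bracket -> illegal
(2,4): flips 1 -> legal
(3,0): no bracket -> illegal
(3,1): no bracket -> illegal
(3,2): no bracket -> illegal
(3,6): no bracket -> illegal
(4,0): no bracket -> illegal
(4,2): no bracket -> illegal
(4,6): flips 2 -> legal
(5,0): no bracket -> illegal
(5,1): flips 3 -> legal
(6,1): flips 1 -> legal
(6,4): flips 2 -> legal
(6,5): flips 1 -> legal
(7,1): flips 3 -> legal
(7,2): no bracket -> illegal
(7,3): flips 2 -> legal
(7,4): no bracket -> illegal

Answer: (1,2) (1,3) (2,4) (4,6) (5,1) (6,1) (6,4) (6,5) (7,1) (7,3)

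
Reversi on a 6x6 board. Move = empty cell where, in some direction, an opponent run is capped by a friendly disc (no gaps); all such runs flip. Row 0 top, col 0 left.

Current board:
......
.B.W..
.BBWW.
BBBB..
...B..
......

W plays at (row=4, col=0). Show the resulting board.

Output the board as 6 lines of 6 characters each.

Answer: ......
.B.W..
.BWWW.
BWBB..
W..B..
......

Derivation:
Place W at (4,0); scan 8 dirs for brackets.
Dir NW: edge -> no flip
Dir N: opp run (3,0), next='.' -> no flip
Dir NE: opp run (3,1) (2,2) capped by W -> flip
Dir W: edge -> no flip
Dir E: first cell '.' (not opp) -> no flip
Dir SW: edge -> no flip
Dir S: first cell '.' (not opp) -> no flip
Dir SE: first cell '.' (not opp) -> no flip
All flips: (2,2) (3,1)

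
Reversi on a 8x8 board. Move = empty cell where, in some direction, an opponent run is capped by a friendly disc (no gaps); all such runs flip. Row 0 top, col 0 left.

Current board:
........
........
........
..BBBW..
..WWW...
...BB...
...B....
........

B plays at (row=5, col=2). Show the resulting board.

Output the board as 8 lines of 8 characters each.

Answer: ........
........
........
..BBBW..
..BBW...
..BBB...
...B....
........

Derivation:
Place B at (5,2); scan 8 dirs for brackets.
Dir NW: first cell '.' (not opp) -> no flip
Dir N: opp run (4,2) capped by B -> flip
Dir NE: opp run (4,3) capped by B -> flip
Dir W: first cell '.' (not opp) -> no flip
Dir E: first cell 'B' (not opp) -> no flip
Dir SW: first cell '.' (not opp) -> no flip
Dir S: first cell '.' (not opp) -> no flip
Dir SE: first cell 'B' (not opp) -> no flip
All flips: (4,2) (4,3)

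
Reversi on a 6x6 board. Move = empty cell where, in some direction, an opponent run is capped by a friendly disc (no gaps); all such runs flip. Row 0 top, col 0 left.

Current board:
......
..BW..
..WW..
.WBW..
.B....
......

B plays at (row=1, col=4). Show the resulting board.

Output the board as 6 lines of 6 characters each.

Place B at (1,4); scan 8 dirs for brackets.
Dir NW: first cell '.' (not opp) -> no flip
Dir N: first cell '.' (not opp) -> no flip
Dir NE: first cell '.' (not opp) -> no flip
Dir W: opp run (1,3) capped by B -> flip
Dir E: first cell '.' (not opp) -> no flip
Dir SW: opp run (2,3) capped by B -> flip
Dir S: first cell '.' (not opp) -> no flip
Dir SE: first cell '.' (not opp) -> no flip
All flips: (1,3) (2,3)

Answer: ......
..BBB.
..WB..
.WBW..
.B....
......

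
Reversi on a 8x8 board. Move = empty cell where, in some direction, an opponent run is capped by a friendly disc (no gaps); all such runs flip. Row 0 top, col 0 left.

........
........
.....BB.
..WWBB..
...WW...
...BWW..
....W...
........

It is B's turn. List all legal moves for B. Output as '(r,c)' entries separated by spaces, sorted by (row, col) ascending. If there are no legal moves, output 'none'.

Answer: (2,3) (3,1) (5,2) (5,6) (7,4) (7,5)

Derivation:
(2,1): no bracket -> illegal
(2,2): no bracket -> illegal
(2,3): flips 2 -> legal
(2,4): no bracket -> illegal
(3,1): flips 2 -> legal
(4,1): no bracket -> illegal
(4,2): no bracket -> illegal
(4,5): no bracket -> illegal
(4,6): no bracket -> illegal
(5,2): flips 1 -> legal
(5,6): flips 2 -> legal
(6,3): no bracket -> illegal
(6,5): no bracket -> illegal
(6,6): no bracket -> illegal
(7,3): no bracket -> illegal
(7,4): flips 3 -> legal
(7,5): flips 1 -> legal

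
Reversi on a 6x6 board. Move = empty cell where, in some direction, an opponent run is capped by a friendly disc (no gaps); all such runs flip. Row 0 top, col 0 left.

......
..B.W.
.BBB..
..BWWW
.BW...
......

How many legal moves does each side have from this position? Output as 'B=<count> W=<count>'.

Answer: B=5 W=7

Derivation:
-- B to move --
(0,3): no bracket -> illegal
(0,4): no bracket -> illegal
(0,5): flips 1 -> legal
(1,3): no bracket -> illegal
(1,5): no bracket -> illegal
(2,4): no bracket -> illegal
(2,5): no bracket -> illegal
(3,1): no bracket -> illegal
(4,3): flips 2 -> legal
(4,4): flips 1 -> legal
(4,5): flips 1 -> legal
(5,1): no bracket -> illegal
(5,2): flips 1 -> legal
(5,3): no bracket -> illegal
B mobility = 5
-- W to move --
(0,1): flips 2 -> legal
(0,2): flips 3 -> legal
(0,3): no bracket -> illegal
(1,0): no bracket -> illegal
(1,1): flips 1 -> legal
(1,3): flips 1 -> legal
(2,0): no bracket -> illegal
(2,4): no bracket -> illegal
(3,0): no bracket -> illegal
(3,1): flips 1 -> legal
(4,0): flips 1 -> legal
(4,3): no bracket -> illegal
(5,0): flips 3 -> legal
(5,1): no bracket -> illegal
(5,2): no bracket -> illegal
W mobility = 7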